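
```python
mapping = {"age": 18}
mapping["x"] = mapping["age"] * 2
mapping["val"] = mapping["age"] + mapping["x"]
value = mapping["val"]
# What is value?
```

Trace:
`mapping = {"age": 18}` → mapping = {'age': 18}
`mapping["x"] = mapping["age"] * 2` → mapping = {'age': 18, 'x': 36}
`mapping["val"] = mapping["age"] + mapping["x"]` → mapping = {'age': 18, 'x': 36, 'val': 54}
`value = mapping["val"]` → value = 54
So value = 54

Answer: 54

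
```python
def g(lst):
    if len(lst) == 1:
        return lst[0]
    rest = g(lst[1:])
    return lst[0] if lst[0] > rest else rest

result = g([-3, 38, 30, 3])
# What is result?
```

Recursive max over [-3, 38, 30, 3] = 38

Answer: 38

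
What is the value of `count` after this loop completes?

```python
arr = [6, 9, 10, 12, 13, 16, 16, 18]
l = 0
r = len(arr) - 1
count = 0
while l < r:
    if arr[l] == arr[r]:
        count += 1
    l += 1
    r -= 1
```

Count matching pairs from ends
`count` takes the values: 0

Answer: 0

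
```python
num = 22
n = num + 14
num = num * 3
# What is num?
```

Trace:
`num = 22` → num = 22
`n = num + 14` → n = 36
`num = num * 3` → num = 66
So num = 66

Answer: 66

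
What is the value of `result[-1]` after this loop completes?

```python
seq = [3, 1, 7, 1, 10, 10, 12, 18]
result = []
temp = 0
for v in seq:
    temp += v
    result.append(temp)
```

Cumulative sum ends at 62
`result` takes the values: [] → [3] → [3, 4] → [3, 4, 11] → [3, 4, 11, 12] → [3, 4, 11, 12, 22] → [3, 4, 11, 12, 22, 32] → [3, 4, 11, 12, 22, 32, 44] → [3, 4, 11, 12, 22, 32, 44, 62]
So `result[-1]` = 62

Answer: 62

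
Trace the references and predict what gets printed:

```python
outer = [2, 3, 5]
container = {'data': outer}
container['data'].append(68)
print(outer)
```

Key concept: dict holds reference to list.
Step by step:
`outer = [2, 3, 5]` → outer = [2, 3, 5]
`container = {'data': outer}` → container = {'data': [2, 3, 5]}
`container['data'].append(68)` → outer = [2, 3, 5, 68]; container = {'data': [2, 3, 5, 68]}
`print(outer)` → prints [2, 3, 5, 68]

Answer: [2, 3, 5, 68]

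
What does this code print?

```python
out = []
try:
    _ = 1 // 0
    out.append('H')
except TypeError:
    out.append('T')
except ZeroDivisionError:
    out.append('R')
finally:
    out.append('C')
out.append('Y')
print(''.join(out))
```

Execution trace: 'R' (except ZeroDivisionError) → 'C' (finally) → 'Y' (after the try/except). Output: RCY

Answer: RCY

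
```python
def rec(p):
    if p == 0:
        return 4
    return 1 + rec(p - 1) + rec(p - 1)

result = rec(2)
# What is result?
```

rec(p) = 1 + 2·rec(p-1), rec(0)=4. Closed form: (4+1)·2^2 - 1 = 19.

Answer: 19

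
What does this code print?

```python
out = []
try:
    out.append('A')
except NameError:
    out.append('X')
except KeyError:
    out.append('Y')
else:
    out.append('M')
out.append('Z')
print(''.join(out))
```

Execution trace: 'A' (try body, no exception) → 'M' (else) → 'Z' (after the try/except). Output: AMZ

Answer: AMZ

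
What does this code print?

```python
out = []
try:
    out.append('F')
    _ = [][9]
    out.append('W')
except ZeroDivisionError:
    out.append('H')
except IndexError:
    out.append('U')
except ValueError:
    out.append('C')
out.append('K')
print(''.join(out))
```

Execution trace: 'F' (try body) → 'U' (except IndexError) → 'K' (after the try/except). Output: FUK

Answer: FUK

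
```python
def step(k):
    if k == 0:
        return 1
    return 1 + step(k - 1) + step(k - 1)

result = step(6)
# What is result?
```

step(k) = 1 + 2·step(k-1), step(0)=1. Closed form: (1+1)·2^6 - 1 = 127.

Answer: 127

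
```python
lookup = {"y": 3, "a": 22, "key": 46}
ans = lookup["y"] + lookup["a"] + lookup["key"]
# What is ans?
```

Trace:
`lookup = {"y": 3, "a": 22, "key": 46}` → lookup = {'y': 3, 'a': 22, 'key': 46}
`ans = lookup["y"] + lookup["a"] + lookup["key"]` → ans = 71
So ans = 71

Answer: 71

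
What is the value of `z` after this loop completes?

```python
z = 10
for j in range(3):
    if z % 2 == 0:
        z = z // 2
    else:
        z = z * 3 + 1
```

Collatz-style transformation from 10
`z` takes the values: 10 → 5 → 16 → 8

Answer: 8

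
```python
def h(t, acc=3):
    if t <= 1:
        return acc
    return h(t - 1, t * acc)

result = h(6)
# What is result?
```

Accumulator trace (n, acc): (6, 3) -> (5, 18) -> (4, 90) -> (3, 360) -> (2, 1080) -> (1, 2160) -> return 2160

Answer: 2160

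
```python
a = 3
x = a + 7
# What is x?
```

Trace:
`a = 3` → a = 3
`x = a + 7` → x = 10
So x = 10

Answer: 10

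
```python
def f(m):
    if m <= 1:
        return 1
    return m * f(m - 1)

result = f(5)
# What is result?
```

f(5) = 5 * 4 * 3 * 2 * 1 = 120

Answer: 120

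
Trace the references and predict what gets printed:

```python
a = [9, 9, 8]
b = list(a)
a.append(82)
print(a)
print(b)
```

Key concept: list() constructor creates copy.
Step by step:
`a = [9, 9, 8]` → a = [9, 9, 8]
`b = list(a)` → b = [9, 9, 8]
`a.append(82)` → a = [9, 9, 8, 82]
`print(a)` → prints [9, 9, 8, 82]
`print(b)` → prints [9, 9, 8]

Answer:
[9, 9, 8, 82]
[9, 9, 8]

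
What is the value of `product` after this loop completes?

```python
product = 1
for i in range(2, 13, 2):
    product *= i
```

Product of even numbers 2 to 12
`product` takes the values: 1 → 2 → 8 → 48 → 384 → 3840 → 46080

Answer: 46080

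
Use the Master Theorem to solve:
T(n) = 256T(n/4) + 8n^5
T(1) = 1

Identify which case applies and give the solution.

a=256, b=4, f(n)=8n^5. log_4(256) = 4. Since c=5 > 4 and the regularity condition holds (256(n/4)^5 = (256/4^5)n^5 with 256/4^5 < 1), Case 3 applies: T(n) = Θ(f(n)) = O(n^5).

Answer: O(n^5) - Case 3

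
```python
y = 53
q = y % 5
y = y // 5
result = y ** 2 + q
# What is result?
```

Trace:
`y = 53` → y = 53
`q = y % 5` → q = 3
`y = y // 5` → y = 10
`result = y ** 2 + q` → result = 103
So result = 103

Answer: 103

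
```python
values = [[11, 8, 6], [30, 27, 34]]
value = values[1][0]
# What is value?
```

Trace:
`values = [[11, 8, 6], [30, 27, 34]]` → values = [[11, 8, 6], [30, 27, 34]]
`value = values[1][0]` → value = 30
So value = 30

Answer: 30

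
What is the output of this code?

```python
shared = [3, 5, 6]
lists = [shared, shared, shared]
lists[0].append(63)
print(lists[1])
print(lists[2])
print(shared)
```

Key concept: list of same reference.
Step by step:
`shared = [3, 5, 6]` → shared = [3, 5, 6]
`lists = [shared, shared, shared]` → lists = [[3, 5, 6], [3, 5, 6], [3, 5, 6]]
`lists[0].append(63)` → shared = [3, 5, 6, 63]; lists = [[3, 5, 6, 63], [3, 5, 6, 63], [3, 5, 6, 63]]
`print(lists[1])` → prints [3, 5, 6, 63]
`print(lists[2])` → prints [3, 5, 6, 63]
`print(shared)` → prints [3, 5, 6, 63]

Answer:
[3, 5, 6, 63]
[3, 5, 6, 63]
[3, 5, 6, 63]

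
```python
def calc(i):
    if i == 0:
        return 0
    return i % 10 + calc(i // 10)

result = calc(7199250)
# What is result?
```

Sum of digits of 7199250: 0 + 5 + 2 + 9 + 9 + 1 + 7 = 33

Answer: 33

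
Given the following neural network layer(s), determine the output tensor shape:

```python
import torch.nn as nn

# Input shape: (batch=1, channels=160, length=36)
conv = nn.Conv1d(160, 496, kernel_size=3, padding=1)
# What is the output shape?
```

Input: (1, 160, 36) -> Output: (1, 496, 36)

Answer: (1, 496, 36)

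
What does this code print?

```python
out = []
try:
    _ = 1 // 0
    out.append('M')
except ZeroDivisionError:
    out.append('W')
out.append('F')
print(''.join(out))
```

Execution trace: 'W' (except ZeroDivisionError) → 'F' (after the try/except). Output: WF

Answer: WF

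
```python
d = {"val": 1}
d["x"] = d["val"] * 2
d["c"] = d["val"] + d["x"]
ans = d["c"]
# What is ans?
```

Trace:
`d = {"val": 1}` → d = {'val': 1}
`d["x"] = d["val"] * 2` → d = {'val': 1, 'x': 2}
`d["c"] = d["val"] + d["x"]` → d = {'val': 1, 'x': 2, 'c': 3}
`ans = d["c"]` → ans = 3
So ans = 3

Answer: 3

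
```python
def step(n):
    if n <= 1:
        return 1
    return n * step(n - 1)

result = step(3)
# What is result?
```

step(3) = 3 * 2 * 1 = 6

Answer: 6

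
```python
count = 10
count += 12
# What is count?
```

Trace:
`count = 10` → count = 10
`count += 12` → count = 22
So count = 22

Answer: 22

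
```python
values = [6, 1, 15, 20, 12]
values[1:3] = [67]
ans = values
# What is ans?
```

Trace:
`values = [6, 1, 15, 20, 12]` → values = [6, 1, 15, 20, 12]
`values[1:3] = [67]` → values = [6, 67, 20, 12]
`ans = values` → ans = [6, 67, 20, 12]
So ans = [6, 67, 20, 12]

Answer: [6, 67, 20, 12]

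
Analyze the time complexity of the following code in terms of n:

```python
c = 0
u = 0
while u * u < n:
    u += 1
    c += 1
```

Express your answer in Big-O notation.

Each loop level contributes: √n. Multiplying the contributions gives O(√n).

Answer: O(√n)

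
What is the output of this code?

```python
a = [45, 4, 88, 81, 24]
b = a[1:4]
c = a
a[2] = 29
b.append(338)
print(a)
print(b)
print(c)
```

Key concept: slice vs alias.
Step by step:
`a = [45, 4, 88, 81, 24]` → a = [45, 4, 88, 81, 24]
`b = a[1:4]` → b = [4, 88, 81]
`c = a` → c = [45, 4, 88, 81, 24] (same object as a)
`a[2] = 29` → a = [45, 4, 29, 81, 24] (same object as c); c = [45, 4, 29, 81, 24] (same object as a)
`b.append(338)` → b = [4, 88, 81, 338]
`print(a)` → prints [45, 4, 29, 81, 24]
`print(b)` → prints [4, 88, 81, 338]
`print(c)` → prints [45, 4, 29, 81, 24]

Answer:
[45, 4, 29, 81, 24]
[4, 88, 81, 338]
[45, 4, 29, 81, 24]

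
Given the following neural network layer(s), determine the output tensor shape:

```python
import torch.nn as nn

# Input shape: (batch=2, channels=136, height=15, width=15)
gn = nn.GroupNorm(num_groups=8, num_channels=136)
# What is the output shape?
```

Input: (2, 136, 15, 15) -> Output: (2, 136, 15, 15)

Answer: (2, 136, 15, 15)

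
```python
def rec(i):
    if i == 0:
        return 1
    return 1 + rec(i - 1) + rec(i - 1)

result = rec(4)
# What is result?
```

rec(i) = 1 + 2·rec(i-1), rec(0)=1. Closed form: (1+1)·2^4 - 1 = 31.

Answer: 31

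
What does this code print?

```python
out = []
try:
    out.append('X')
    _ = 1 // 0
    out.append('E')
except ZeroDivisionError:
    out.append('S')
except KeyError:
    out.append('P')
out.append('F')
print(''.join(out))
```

Execution trace: 'X' (try body) → 'S' (except ZeroDivisionError) → 'F' (after the try/except). Output: XSF

Answer: XSF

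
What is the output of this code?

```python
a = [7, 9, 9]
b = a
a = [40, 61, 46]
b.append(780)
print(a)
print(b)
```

Key concept: rebinding vs mutation: a is rebound to a new list, b still points at the original.
Step by step:
`a = [7, 9, 9]` → a = [7, 9, 9]
`b = a` → b = [7, 9, 9] (same object as a)
`a = [40, 61, 46]` → a = [40, 61, 46]
`b.append(780)` → b = [7, 9, 9, 780]
`print(a)` → prints [40, 61, 46]
`print(b)` → prints [7, 9, 9, 780]

Answer:
[40, 61, 46]
[7, 9, 9, 780]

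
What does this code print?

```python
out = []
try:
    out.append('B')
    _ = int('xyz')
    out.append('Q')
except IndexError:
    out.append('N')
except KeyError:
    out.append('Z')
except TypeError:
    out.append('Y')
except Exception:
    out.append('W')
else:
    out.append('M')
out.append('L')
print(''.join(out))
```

Execution trace: 'B' (try body) → 'W' (except Exception) → 'L' (after the try/except). Output: BWL

Answer: BWL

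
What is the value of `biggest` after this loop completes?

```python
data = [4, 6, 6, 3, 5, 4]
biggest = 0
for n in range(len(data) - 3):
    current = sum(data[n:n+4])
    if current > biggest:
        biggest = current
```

Max sum of 4-element window in [4, 6, 6, 3, 5, 4]
`biggest` takes the values: 0 → 19 → 20

Answer: 20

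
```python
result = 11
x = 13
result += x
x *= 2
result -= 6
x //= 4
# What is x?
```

Trace:
`result = 11` → result = 11
`x = 13` → x = 13
`result += x` → result = 24
`x *= 2` → x = 26
`result -= 6` → result = 18
`x //= 4` → x = 6
So x = 6

Answer: 6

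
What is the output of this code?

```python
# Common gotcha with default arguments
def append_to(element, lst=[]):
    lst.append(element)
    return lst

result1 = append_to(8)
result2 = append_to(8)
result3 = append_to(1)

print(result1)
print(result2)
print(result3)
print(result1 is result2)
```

Key concept: mutable default argument gotcha.
Step by step:
`result1 = append_to(8)` → result1 = [8]
`result2 = append_to(8)` → result1 = [8, 8] (same object as result2); result2 = [8, 8] (same object as result1)
`result3 = append_to(1)` → result1 = [8, 8, 1] (same object as result2, result3); result2 = [8, 8, 1] (same object as result1, result3); result3 = [8, 8, 1] (same object as result1, result2)
`print(result1)` → prints [8, 8, 1]
`print(result2)` → prints [8, 8, 1]
`print(result3)` → prints [8, 8, 1]
`print(result1 is result2)` → prints True

Answer:
[8, 8, 1]
[8, 8, 1]
[8, 8, 1]
True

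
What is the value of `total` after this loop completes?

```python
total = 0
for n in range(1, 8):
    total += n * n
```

Sum of squares 1² to 7² = 140
`total` takes the values: 0 → 1 → 5 → 14 → 30 → 55 → 91 → 140

Answer: 140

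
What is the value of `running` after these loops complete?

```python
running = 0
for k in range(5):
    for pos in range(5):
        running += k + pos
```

Sum of all k+pos for k,pos in 5x5
`running` takes the values: 0 → 1 → 3 → 6 → 10 → 11 → 13 → 16 → 20 → 25 → 27 → 30 → 34 → 39 → 45 → 48 → 52 → 57 → 63 → 70 → 74 → 79 → 85 → 92 → 100

Answer: 100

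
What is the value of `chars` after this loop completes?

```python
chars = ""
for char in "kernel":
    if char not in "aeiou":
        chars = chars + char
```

Remove vowels from 'kernel'
`chars` takes the values: "" → "k" → "kr" → "krn" → "krnl"

Answer: "krnl"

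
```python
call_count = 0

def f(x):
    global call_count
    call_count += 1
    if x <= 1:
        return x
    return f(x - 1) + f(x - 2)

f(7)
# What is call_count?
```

Calls(x) = 1 + Calls(x-1) + Calls(x-2); Calls(0)=Calls(1)=1. For x=7 this gives 41.

Answer: 41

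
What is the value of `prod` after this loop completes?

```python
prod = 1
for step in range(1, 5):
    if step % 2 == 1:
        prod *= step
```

Product of odd numbers 1 to 4
`prod` takes the values: 1 → 3

Answer: 3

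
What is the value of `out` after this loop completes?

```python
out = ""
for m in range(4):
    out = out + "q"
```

Repeat 'q' 4 times
`out` takes the values: "" → "q" → "qq" → "qqq" → "qqqq"

Answer: "qqqq"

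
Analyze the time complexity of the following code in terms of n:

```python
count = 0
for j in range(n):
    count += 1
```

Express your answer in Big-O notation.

Each loop level contributes: n. Multiplying the contributions gives O(n).

Answer: O(n)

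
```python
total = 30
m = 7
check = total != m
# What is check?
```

Trace:
`total = 30` → total = 30
`m = 7` → m = 7
`check = total != m` → check = True
So check = True

Answer: True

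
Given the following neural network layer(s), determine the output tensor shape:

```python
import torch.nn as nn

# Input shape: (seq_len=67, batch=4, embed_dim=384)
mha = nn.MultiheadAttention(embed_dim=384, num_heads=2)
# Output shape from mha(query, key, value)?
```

Input: (67, 4, 384) -> Output: (67, 4, 384)

Answer: (67, 4, 384)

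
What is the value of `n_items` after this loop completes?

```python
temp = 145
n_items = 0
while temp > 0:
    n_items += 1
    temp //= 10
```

Count digits by repeated division by 10
`n_items` takes the values: 0 → 1 → 2 → 3

Answer: 3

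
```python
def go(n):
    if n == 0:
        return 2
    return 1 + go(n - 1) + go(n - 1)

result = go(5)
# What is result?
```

go(n) = 1 + 2·go(n-1), go(0)=2. Closed form: (2+1)·2^5 - 1 = 95.

Answer: 95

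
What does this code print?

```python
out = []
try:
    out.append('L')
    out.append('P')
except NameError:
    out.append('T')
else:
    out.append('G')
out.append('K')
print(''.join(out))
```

Execution trace: 'L' (try body) → 'P' (try body, no exception) → 'G' (else) → 'K' (after the try/except). Output: LPGK

Answer: LPGK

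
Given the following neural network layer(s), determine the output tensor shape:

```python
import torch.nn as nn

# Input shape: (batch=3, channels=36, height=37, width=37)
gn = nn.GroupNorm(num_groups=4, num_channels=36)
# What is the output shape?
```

Input: (3, 36, 37, 37) -> Output: (3, 36, 37, 37)

Answer: (3, 36, 37, 37)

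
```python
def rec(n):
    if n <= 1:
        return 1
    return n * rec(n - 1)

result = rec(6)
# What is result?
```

rec(6) = 6 * 5 * 4 * 3 * 2 * 1 = 720

Answer: 720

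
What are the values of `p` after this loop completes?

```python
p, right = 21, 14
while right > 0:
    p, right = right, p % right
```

GCD of 21 and 14
`p` takes the values: 21 → 14 → 7

Answer: 7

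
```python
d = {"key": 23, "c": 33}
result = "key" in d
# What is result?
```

Trace:
`d = {"key": 23, "c": 33}` → d = {'key': 23, 'c': 33}
`result = "key" in d` → result = True
So result = True

Answer: True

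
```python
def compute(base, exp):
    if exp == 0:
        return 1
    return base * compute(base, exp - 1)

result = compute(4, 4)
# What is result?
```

compute(4, 4) = 4 * 4 * 4 * 4 = 256

Answer: 256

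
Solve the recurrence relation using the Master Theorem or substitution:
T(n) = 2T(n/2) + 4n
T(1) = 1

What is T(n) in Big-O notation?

By Master Theorem: a=2, b=2, f(n)=4n. Since log_2(2) = 1 and f(n) = Θ(n^1), Case 2 applies. T(n) = O(n log n).

Answer: O(n log n)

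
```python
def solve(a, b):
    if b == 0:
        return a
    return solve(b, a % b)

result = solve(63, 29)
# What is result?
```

solve(63, 29) -> solve(29, 5) -> solve(5, 4) -> solve(4, 1) -> solve(1, 0) -> 1

Answer: 1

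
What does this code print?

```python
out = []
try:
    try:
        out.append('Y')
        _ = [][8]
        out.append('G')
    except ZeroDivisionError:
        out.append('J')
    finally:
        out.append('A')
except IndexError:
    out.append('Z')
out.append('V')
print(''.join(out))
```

Execution trace: 'Y' (try body) → 'A' (finally) → 'Z' (outer except IndexError) → 'V' (after the try/except). Output: YAZV

Answer: YAZV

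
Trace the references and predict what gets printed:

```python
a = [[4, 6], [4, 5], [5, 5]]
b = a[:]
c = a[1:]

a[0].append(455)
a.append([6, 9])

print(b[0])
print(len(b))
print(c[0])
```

Key concept: slice with nested mutation.
Step by step:
`a = [[4, 6], [4, 5], [5, 5]]` → a = [[4, 6], [4, 5], [5, 5]]
`b = a[:]` → b = [[4, 6], [4, 5], [5, 5]]
`c = a[1:]` → c = [[4, 5], [5, 5]]
`a[0].append(455)` → a = [[4, 6, 455], [4, 5], [5, 5]]; b = [[4, 6, 455], [4, 5], [5, 5]]
`a.append([6, 9])` → a = [[4, 6, 455], [4, 5], [5, 5], [6, 9]]
`print(b[0])` → prints [4, 6, 455]
`print(len(b))` → prints 3
`print(c[0])` → prints [4, 5]

Answer:
[4, 6, 455]
3
[4, 5]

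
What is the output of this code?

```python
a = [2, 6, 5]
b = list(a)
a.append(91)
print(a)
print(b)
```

Key concept: list() constructor creates copy.
Step by step:
`a = [2, 6, 5]` → a = [2, 6, 5]
`b = list(a)` → b = [2, 6, 5]
`a.append(91)` → a = [2, 6, 5, 91]
`print(a)` → prints [2, 6, 5, 91]
`print(b)` → prints [2, 6, 5]

Answer:
[2, 6, 5, 91]
[2, 6, 5]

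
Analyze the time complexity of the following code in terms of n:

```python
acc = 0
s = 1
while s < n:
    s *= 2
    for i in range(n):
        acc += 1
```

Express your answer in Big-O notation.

Each loop level contributes: log n × n. Multiplying the contributions gives O(n log n).

Answer: O(n log n)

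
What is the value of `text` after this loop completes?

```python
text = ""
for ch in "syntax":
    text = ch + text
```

Reverse 'syntax'
`text` takes the values: "" → "s" → "ys" → "nys" → "tnys" → "atnys" → "xatnys"

Answer: "xatnys"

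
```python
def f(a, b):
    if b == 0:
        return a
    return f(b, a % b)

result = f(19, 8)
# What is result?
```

f(19, 8) -> f(8, 3) -> f(3, 2) -> f(2, 1) -> f(1, 0) -> 1

Answer: 1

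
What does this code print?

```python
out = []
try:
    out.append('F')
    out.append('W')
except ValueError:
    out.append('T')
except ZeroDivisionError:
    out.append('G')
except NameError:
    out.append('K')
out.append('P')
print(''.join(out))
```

Execution trace: 'F' (try body) → 'W' (try body, no exception) → 'P' (after the try/except). Output: FWP

Answer: FWP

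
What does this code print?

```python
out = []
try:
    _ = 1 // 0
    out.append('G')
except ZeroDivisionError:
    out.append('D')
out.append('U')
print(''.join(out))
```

Execution trace: 'D' (except ZeroDivisionError) → 'U' (after the try/except). Output: DU

Answer: DU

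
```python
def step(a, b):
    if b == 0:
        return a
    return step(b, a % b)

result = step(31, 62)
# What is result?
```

step(31, 62) -> step(62, 31) -> step(31, 0) -> 31

Answer: 31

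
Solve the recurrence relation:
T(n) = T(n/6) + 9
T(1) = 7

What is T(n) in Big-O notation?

Each step divides n by 6 and adds 9. After log_6(n) steps we reach T(1)=7. So T(n) = 9·log_6(n) + 7 = O(log n).

Answer: O(log n)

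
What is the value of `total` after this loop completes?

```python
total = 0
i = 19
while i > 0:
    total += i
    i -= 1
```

Sum 19 down to 1
`total` takes the values: 0 → 19 → 37 → 54 → 70 → 85 → 99 → 112 → 124 → 135 → 145 → 154 → 162 → 169 → 175 → 180 → 184 → 187 → 189 → 190

Answer: 190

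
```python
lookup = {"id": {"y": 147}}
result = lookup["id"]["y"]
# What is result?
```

Trace:
`lookup = {"id": {"y": 147}}` → lookup = {'id': {'y': 147}}
`result = lookup["id"]["y"]` → result = 147
So result = 147

Answer: 147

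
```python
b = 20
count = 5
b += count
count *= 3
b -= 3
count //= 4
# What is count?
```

Trace:
`b = 20` → b = 20
`count = 5` → count = 5
`b += count` → b = 25
`count *= 3` → count = 15
`b -= 3` → b = 22
`count //= 4` → count = 3
So count = 3

Answer: 3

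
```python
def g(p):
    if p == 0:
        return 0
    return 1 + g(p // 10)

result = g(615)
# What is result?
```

Count of digits of 615: 3

Answer: 3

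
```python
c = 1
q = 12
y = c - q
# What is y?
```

Trace:
`c = 1` → c = 1
`q = 12` → q = 12
`y = c - q` → y = -11
So y = -11

Answer: -11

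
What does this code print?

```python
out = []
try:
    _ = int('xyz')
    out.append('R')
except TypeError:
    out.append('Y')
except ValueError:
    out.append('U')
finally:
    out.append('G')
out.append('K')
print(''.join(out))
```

Execution trace: 'U' (except ValueError) → 'G' (finally) → 'K' (after the try/except). Output: UGK

Answer: UGK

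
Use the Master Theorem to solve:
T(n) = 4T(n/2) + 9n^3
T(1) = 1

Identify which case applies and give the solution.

a=4, b=2, f(n)=9n^3. log_2(4) = 2. Since c=3 > 2 and the regularity condition holds (4(n/2)^3 = (4/2^3)n^3 with 4/2^3 < 1), Case 3 applies: T(n) = Θ(f(n)) = O(n^3).

Answer: O(n^3) - Case 3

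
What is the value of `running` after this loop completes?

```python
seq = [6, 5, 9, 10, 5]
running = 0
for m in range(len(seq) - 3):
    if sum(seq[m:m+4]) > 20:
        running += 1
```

Count windows with sum > 20
`running` takes the values: 0 → 1 → 2

Answer: 2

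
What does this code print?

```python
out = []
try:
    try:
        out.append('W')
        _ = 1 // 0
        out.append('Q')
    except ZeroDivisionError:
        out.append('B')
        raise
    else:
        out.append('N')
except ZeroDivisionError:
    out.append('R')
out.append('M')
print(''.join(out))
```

Execution trace: 'W' (try body) → 'B' (except ZeroDivisionError) → 'R' (outer except ZeroDivisionError) → 'M' (after the try/except). Output: WBRM

Answer: WBRM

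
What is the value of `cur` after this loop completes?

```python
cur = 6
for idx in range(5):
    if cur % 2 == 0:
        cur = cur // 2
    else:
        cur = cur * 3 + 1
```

Collatz-style transformation from 6
`cur` takes the values: 6 → 3 → 10 → 5 → 16 → 8

Answer: 8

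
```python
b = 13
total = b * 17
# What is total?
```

Trace:
`b = 13` → b = 13
`total = b * 17` → total = 221
So total = 221

Answer: 221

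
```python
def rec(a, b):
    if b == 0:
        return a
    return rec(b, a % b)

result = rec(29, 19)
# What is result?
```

rec(29, 19) -> rec(19, 10) -> rec(10, 9) -> rec(9, 1) -> rec(1, 0) -> 1

Answer: 1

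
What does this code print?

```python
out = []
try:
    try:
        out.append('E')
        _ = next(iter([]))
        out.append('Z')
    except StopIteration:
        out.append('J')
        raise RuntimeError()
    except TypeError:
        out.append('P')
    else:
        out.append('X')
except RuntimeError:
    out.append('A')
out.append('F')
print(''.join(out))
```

Execution trace: 'E' (inner try body) → 'J' (inner except StopIteration) → 'A' (outer except RuntimeError) → 'F' (after the try/except). Output: EJAF

Answer: EJAF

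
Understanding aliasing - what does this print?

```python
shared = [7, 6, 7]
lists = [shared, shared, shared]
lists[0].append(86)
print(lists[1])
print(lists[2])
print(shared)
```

Key concept: list of same reference.
Step by step:
`shared = [7, 6, 7]` → shared = [7, 6, 7]
`lists = [shared, shared, shared]` → lists = [[7, 6, 7], [7, 6, 7], [7, 6, 7]]
`lists[0].append(86)` → shared = [7, 6, 7, 86]; lists = [[7, 6, 7, 86], [7, 6, 7, 86], [7, 6, 7, 86]]
`print(lists[1])` → prints [7, 6, 7, 86]
`print(lists[2])` → prints [7, 6, 7, 86]
`print(shared)` → prints [7, 6, 7, 86]

Answer:
[7, 6, 7, 86]
[7, 6, 7, 86]
[7, 6, 7, 86]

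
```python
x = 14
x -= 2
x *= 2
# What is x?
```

Trace:
`x = 14` → x = 14
`x -= 2` → x = 12
`x *= 2` → x = 24
So x = 24

Answer: 24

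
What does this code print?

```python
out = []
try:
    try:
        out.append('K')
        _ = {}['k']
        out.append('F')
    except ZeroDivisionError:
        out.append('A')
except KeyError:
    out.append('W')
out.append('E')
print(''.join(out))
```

Execution trace: 'K' (try body) → 'W' (outer except KeyError) → 'E' (after the try/except). Output: KWE

Answer: KWE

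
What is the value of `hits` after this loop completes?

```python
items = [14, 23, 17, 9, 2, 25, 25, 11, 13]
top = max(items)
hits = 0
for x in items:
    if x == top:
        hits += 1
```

Count of max value 25 in [14, 23, 17, 9, 2, 25, 25, 11, 13]
`hits` takes the values: 0 → 1 → 2

Answer: 2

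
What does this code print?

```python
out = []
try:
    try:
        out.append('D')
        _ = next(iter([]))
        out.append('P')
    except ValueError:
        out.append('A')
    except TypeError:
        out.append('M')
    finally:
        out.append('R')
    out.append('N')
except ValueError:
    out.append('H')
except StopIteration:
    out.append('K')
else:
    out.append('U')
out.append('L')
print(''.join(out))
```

Execution trace: 'D' (inner try body) → 'R' (inner finally) → 'K' (except StopIteration) → 'L' (after the try/except). Output: DRKL

Answer: DRKL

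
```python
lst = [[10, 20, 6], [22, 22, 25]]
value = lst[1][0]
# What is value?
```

Trace:
`lst = [[10, 20, 6], [22, 22, 25]]` → lst = [[10, 20, 6], [22, 22, 25]]
`value = lst[1][0]` → value = 22
So value = 22

Answer: 22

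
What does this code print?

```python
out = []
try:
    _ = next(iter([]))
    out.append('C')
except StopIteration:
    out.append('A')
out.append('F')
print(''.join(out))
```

Execution trace: 'A' (except StopIteration) → 'F' (after the try/except). Output: AF

Answer: AF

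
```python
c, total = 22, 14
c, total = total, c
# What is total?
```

Trace:
`c, total = 22, 14` → c = 22; total = 14
`c, total = total, c` → c = 14; total = 22
So total = 22

Answer: 22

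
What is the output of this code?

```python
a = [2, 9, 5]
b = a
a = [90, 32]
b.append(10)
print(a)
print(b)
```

Key concept: rebinding vs mutation: a is rebound to a new list, b still points at the original.
Step by step:
`a = [2, 9, 5]` → a = [2, 9, 5]
`b = a` → b = [2, 9, 5] (same object as a)
`a = [90, 32]` → a = [90, 32]
`b.append(10)` → b = [2, 9, 5, 10]
`print(a)` → prints [90, 32]
`print(b)` → prints [2, 9, 5, 10]

Answer:
[90, 32]
[2, 9, 5, 10]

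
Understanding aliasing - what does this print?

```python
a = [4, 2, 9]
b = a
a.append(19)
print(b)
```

Key concept: basic list aliasing.
Step by step:
`a = [4, 2, 9]` → a = [4, 2, 9]
`b = a` → b = [4, 2, 9] (same object as a)
`a.append(19)` → a = [4, 2, 9, 19] (same object as b); b = [4, 2, 9, 19] (same object as a)
`print(b)` → prints [4, 2, 9, 19]

Answer: [4, 2, 9, 19]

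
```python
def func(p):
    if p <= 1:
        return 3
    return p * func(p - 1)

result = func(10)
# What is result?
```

func(10) = 10 * 9 * 8 * 7 * 6 * 5 * 4 * 3 * 2 * 3 = 10886400

Answer: 10886400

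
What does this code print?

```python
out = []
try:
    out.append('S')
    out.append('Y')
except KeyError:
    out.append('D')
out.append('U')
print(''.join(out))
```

Execution trace: 'S' (try body) → 'Y' (try body, no exception) → 'U' (after the try/except). Output: SYU

Answer: SYU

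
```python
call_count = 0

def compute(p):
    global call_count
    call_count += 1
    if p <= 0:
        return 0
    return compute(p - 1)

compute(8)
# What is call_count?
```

Linear recursion stepping by 1: 9 calls from p=8 down to ≤0.

Answer: 9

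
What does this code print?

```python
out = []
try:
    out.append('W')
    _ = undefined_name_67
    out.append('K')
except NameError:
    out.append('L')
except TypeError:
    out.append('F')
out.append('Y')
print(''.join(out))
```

Execution trace: 'W' (try body) → 'L' (except NameError) → 'Y' (after the try/except). Output: WLY

Answer: WLY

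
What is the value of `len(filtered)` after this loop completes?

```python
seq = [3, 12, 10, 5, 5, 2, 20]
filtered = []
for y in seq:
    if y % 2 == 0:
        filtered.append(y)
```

Count even numbers in [3, 12, 10, 5, 5, 2, 20]
`filtered` takes the values: [] → [12] → [12, 10] → [12, 10, 2] → [12, 10, 2, 20]
So `len(filtered)` = 4

Answer: 4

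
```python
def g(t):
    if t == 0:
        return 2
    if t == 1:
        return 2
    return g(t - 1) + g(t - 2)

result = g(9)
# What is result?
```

Build up from base cases: g(0)=2, g(1)=2, g(2)=4, g(3)=6, g(4)=10, g(5)=16, g(6)=26, ..., g(9)=110

Answer: 110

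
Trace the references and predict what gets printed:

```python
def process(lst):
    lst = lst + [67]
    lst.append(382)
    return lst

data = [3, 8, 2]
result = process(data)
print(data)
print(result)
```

Key concept: rebinding parameter vs mutation.
Step by step:
`data = [3, 8, 2]` → data = [3, 8, 2]
`result = process(data)` → result = [3, 8, 2, 67, 382]
`print(data)` → prints [3, 8, 2]
`print(result)` → prints [3, 8, 2, 67, 382]

Answer:
[3, 8, 2]
[3, 8, 2, 67, 382]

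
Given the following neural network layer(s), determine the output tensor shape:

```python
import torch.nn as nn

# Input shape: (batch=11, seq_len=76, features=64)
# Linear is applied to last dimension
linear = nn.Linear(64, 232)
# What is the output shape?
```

Input: (11, 76, 64) -> Output: (11, 76, 232)

Answer: (11, 76, 232)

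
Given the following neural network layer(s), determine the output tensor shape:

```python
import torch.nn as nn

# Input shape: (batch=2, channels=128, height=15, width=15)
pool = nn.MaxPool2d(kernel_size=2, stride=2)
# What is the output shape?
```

Input: (2, 128, 15, 15) -> Output: (2, 128, 7, 7)

Answer: (2, 128, 7, 7)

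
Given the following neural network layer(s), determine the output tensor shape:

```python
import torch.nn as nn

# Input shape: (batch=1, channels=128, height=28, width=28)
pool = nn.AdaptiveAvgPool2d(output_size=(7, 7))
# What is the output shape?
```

Input: (1, 128, 28, 28) -> Output: (1, 128, 7, 7)

Answer: (1, 128, 7, 7)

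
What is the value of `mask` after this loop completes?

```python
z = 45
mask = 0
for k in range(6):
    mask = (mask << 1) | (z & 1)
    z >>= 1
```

Reverse lowest 6 bits of 45
`mask` takes the values: 0 → 1 → 2 → 5 → 11 → 22 → 45

Answer: 45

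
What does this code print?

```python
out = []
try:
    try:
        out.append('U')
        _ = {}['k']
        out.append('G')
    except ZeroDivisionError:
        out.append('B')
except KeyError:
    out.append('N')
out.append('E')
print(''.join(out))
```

Execution trace: 'U' (inner try body) → 'N' (outer except KeyError) → 'E' (after the try/except). Output: UNE

Answer: UNE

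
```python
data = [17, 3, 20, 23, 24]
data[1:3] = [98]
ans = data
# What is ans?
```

Trace:
`data = [17, 3, 20, 23, 24]` → data = [17, 3, 20, 23, 24]
`data[1:3] = [98]` → data = [17, 98, 23, 24]
`ans = data` → ans = [17, 98, 23, 24]
So ans = [17, 98, 23, 24]

Answer: [17, 98, 23, 24]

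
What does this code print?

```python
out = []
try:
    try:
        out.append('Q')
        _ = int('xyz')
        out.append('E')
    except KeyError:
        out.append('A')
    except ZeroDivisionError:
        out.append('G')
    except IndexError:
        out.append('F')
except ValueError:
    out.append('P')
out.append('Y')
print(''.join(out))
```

Execution trace: 'Q' (try body) → 'P' (outer except ValueError) → 'Y' (after the try/except). Output: QPY

Answer: QPY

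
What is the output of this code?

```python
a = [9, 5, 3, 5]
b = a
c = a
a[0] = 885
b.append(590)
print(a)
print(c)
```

Key concept: multiple aliases.
Step by step:
`a = [9, 5, 3, 5]` → a = [9, 5, 3, 5]
`b = a` → b = [9, 5, 3, 5] (same object as a)
`c = a` → c = [9, 5, 3, 5] (same object as a, b)
`a[0] = 885` → a = [885, 5, 3, 5] (same object as b, c); b = [885, 5, 3, 5] (same object as a, c); c = [885, 5, 3, 5] (same object as a, b)
`b.append(590)` → a = [885, 5, 3, 5, 590] (same object as b, c); b = [885, 5, 3, 5, 590] (same object as a, c); c = [885, 5, 3, 5, 590] (same object as a, b)
`print(a)` → prints [885, 5, 3, 5, 590]
`print(c)` → prints [885, 5, 3, 5, 590]

Answer:
[885, 5, 3, 5, 590]
[885, 5, 3, 5, 590]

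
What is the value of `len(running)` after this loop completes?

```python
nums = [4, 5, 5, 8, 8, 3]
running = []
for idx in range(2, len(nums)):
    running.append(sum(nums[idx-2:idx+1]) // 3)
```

Number of 3-element averages
`running` takes the values: [] → [4] → [4, 6] → [4, 6, 7] → [4, 6, 7, 6]
So `len(running)` = 4

Answer: 4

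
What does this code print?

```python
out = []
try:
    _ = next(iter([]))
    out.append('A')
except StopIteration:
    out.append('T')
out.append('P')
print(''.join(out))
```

Execution trace: 'T' (except StopIteration) → 'P' (after the try/except). Output: TP

Answer: TP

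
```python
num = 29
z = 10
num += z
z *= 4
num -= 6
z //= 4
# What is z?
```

Trace:
`num = 29` → num = 29
`z = 10` → z = 10
`num += z` → num = 39
`z *= 4` → z = 40
`num -= 6` → num = 33
`z //= 4` → z = 10
So z = 10

Answer: 10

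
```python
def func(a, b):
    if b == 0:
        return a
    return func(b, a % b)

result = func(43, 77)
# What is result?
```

func(43, 77) -> func(77, 43) -> func(43, 34) -> func(34, 9) -> func(9, 7) -> func(7, 2) -> func(2, 1) -> func(1, 0) -> 1

Answer: 1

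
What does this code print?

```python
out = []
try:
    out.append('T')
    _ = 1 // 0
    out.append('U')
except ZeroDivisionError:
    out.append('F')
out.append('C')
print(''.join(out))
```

Execution trace: 'T' (try body) → 'F' (except ZeroDivisionError) → 'C' (after the try/except). Output: TFC

Answer: TFC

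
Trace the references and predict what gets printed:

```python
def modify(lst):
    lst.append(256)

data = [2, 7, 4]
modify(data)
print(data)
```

Key concept: function modifies passed list.
Step by step:
`data = [2, 7, 4]` → data = [2, 7, 4]
`modify(data)` → data = [2, 7, 4, 256]
`print(data)` → prints [2, 7, 4, 256]

Answer: [2, 7, 4, 256]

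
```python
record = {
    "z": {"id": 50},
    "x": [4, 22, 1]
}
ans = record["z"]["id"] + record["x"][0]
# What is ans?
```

Trace:
`record = { ...` → record = {'z': {'id': 50}, 'x': [4, 22, 1]}
`ans = record["z"]["id"] + record["x"][0]` → ans = 54
So ans = 54

Answer: 54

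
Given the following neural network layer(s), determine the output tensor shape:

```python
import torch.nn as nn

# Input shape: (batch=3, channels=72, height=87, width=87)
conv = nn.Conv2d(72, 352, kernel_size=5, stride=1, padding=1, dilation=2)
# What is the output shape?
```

Input: (3, 72, 87, 87) -> Output: (3, 352, 81, 81)

Answer: (3, 352, 81, 81)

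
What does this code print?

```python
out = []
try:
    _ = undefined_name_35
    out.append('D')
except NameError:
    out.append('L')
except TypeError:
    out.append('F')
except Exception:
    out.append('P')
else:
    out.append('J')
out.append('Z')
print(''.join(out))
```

Execution trace: 'L' (except NameError) → 'Z' (after the try/except). Output: LZ

Answer: LZ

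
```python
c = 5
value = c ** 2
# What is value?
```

Trace:
`c = 5` → c = 5
`value = c ** 2` → value = 25
So value = 25

Answer: 25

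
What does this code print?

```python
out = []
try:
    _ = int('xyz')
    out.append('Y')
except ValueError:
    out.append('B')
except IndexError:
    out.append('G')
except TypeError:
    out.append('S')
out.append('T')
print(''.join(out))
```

Execution trace: 'B' (except ValueError) → 'T' (after the try/except). Output: BT

Answer: BT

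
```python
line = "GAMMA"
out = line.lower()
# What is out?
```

Trace:
`line = "GAMMA"` → line = 'GAMMA'
`out = line.lower()` → out = 'gamma'
So out = 'gamma'

Answer: 'gamma'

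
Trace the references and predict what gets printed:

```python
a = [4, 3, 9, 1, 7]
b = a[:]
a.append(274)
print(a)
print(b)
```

Key concept: slice [:] creates copy.
Step by step:
`a = [4, 3, 9, 1, 7]` → a = [4, 3, 9, 1, 7]
`b = a[:]` → b = [4, 3, 9, 1, 7]
`a.append(274)` → a = [4, 3, 9, 1, 7, 274]
`print(a)` → prints [4, 3, 9, 1, 7, 274]
`print(b)` → prints [4, 3, 9, 1, 7]

Answer:
[4, 3, 9, 1, 7, 274]
[4, 3, 9, 1, 7]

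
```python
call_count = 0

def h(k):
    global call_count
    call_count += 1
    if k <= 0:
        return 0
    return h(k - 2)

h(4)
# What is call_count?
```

Linear recursion stepping by 2: 3 calls from k=4 down to ≤0.

Answer: 3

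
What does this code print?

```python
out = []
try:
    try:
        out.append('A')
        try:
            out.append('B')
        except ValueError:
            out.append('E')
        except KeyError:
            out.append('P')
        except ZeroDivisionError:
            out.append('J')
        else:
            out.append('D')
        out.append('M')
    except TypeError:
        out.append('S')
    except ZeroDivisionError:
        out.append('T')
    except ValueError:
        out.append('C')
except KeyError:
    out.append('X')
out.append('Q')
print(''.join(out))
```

Execution trace: 'A' (try body) → 'B' (inner try body, no exception) → 'D' (inner else) → 'M' (try body, no exception) → 'Q' (after the try/except). Output: ABDMQ

Answer: ABDMQ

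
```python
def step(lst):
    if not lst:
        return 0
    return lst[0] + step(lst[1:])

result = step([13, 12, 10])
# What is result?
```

13 + 12 + 10 + 0 = 35

Answer: 35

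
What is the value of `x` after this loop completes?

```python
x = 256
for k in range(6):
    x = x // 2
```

Halve 6 times: 256 // 2^6 = 4
`x` takes the values: 256 → 128 → 64 → 32 → 16 → 8 → 4

Answer: 4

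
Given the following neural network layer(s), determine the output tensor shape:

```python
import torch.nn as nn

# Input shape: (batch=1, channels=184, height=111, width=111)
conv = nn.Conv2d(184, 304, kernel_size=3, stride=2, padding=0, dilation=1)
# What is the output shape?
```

Input: (1, 184, 111, 111) -> Output: (1, 304, 55, 55)

Answer: (1, 304, 55, 55)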